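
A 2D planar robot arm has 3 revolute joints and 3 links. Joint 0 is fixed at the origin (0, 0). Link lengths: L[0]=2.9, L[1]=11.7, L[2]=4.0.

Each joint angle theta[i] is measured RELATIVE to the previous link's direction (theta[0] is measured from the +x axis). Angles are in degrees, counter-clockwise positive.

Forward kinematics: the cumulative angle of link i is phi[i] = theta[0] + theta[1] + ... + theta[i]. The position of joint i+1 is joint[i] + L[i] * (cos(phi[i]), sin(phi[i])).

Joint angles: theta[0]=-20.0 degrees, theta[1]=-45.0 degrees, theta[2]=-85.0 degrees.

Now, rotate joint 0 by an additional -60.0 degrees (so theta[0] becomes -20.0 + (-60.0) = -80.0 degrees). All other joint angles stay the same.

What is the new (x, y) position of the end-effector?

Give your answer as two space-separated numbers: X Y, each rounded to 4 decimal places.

joint[0] = (0.0000, 0.0000)  (base)
link 0: phi[0] = -80 = -80 deg
  cos(-80 deg) = 0.1736, sin(-80 deg) = -0.9848
  joint[1] = (0.0000, 0.0000) + 2.9 * (0.1736, -0.9848) = (0.0000 + 0.5036, 0.0000 + -2.8559) = (0.5036, -2.8559)
link 1: phi[1] = -80 + -45 = -125 deg
  cos(-125 deg) = -0.5736, sin(-125 deg) = -0.8192
  joint[2] = (0.5036, -2.8559) + 11.7 * (-0.5736, -0.8192) = (0.5036 + -6.7108, -2.8559 + -9.5841) = (-6.2073, -12.4400)
link 2: phi[2] = -80 + -45 + -85 = -210 deg
  cos(-210 deg) = -0.8660, sin(-210 deg) = 0.5000
  joint[3] = (-6.2073, -12.4400) + 4 * (-0.8660, 0.5000) = (-6.2073 + -3.4641, -12.4400 + 2.0000) = (-9.6714, -10.4400)
End effector: (-9.6714, -10.4400)

Answer: -9.6714 -10.4400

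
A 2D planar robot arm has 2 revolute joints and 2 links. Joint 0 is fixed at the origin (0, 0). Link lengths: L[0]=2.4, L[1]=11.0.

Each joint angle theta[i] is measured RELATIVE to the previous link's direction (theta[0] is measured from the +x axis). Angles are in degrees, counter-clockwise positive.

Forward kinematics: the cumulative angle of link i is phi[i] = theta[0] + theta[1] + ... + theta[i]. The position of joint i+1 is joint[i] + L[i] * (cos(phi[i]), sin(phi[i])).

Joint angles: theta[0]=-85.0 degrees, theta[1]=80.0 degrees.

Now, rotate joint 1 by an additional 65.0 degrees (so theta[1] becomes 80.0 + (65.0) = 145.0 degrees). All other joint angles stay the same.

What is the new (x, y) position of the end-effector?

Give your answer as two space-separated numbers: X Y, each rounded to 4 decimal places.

joint[0] = (0.0000, 0.0000)  (base)
link 0: phi[0] = -85 = -85 deg
  cos(-85 deg) = 0.0872, sin(-85 deg) = -0.9962
  joint[1] = (0.0000, 0.0000) + 2.4 * (0.0872, -0.9962) = (0.0000 + 0.2092, 0.0000 + -2.3909) = (0.2092, -2.3909)
link 1: phi[1] = -85 + 145 = 60 deg
  cos(60 deg) = 0.5000, sin(60 deg) = 0.8660
  joint[2] = (0.2092, -2.3909) + 11 * (0.5000, 0.8660) = (0.2092 + 5.5000, -2.3909 + 9.5263) = (5.7092, 7.1354)
End effector: (5.7092, 7.1354)

Answer: 5.7092 7.1354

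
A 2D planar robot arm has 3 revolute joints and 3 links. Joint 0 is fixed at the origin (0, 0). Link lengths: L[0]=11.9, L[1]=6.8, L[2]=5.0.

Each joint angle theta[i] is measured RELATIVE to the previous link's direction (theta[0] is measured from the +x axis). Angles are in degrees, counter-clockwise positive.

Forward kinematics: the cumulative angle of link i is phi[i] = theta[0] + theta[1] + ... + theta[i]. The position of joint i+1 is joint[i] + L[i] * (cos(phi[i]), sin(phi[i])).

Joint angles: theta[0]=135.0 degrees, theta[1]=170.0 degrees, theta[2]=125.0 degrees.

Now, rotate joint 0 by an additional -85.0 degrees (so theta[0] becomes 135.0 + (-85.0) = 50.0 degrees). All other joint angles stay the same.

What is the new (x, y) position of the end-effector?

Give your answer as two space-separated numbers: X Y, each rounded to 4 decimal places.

joint[0] = (0.0000, 0.0000)  (base)
link 0: phi[0] = 50 = 50 deg
  cos(50 deg) = 0.6428, sin(50 deg) = 0.7660
  joint[1] = (0.0000, 0.0000) + 11.9 * (0.6428, 0.7660) = (0.0000 + 7.6492, 0.0000 + 9.1159) = (7.6492, 9.1159)
link 1: phi[1] = 50 + 170 = 220 deg
  cos(220 deg) = -0.7660, sin(220 deg) = -0.6428
  joint[2] = (7.6492, 9.1159) + 6.8 * (-0.7660, -0.6428) = (7.6492 + -5.2091, 9.1159 + -4.3710) = (2.4401, 4.7450)
link 2: phi[2] = 50 + 170 + 125 = 345 deg
  cos(345 deg) = 0.9659, sin(345 deg) = -0.2588
  joint[3] = (2.4401, 4.7450) + 5 * (0.9659, -0.2588) = (2.4401 + 4.8296, 4.7450 + -1.2941) = (7.2697, 3.4509)
End effector: (7.2697, 3.4509)

Answer: 7.2697 3.4509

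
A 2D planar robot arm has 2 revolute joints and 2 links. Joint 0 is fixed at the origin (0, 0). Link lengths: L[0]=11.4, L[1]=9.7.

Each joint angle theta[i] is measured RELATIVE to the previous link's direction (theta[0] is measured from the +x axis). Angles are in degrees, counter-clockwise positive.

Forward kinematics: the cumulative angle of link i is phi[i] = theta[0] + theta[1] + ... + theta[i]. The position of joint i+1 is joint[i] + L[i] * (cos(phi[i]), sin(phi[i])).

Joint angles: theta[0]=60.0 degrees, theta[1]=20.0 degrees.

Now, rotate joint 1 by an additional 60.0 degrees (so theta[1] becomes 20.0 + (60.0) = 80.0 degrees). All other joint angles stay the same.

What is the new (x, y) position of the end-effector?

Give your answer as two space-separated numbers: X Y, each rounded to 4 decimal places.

Answer: -1.7306 16.1077

Derivation:
joint[0] = (0.0000, 0.0000)  (base)
link 0: phi[0] = 60 = 60 deg
  cos(60 deg) = 0.5000, sin(60 deg) = 0.8660
  joint[1] = (0.0000, 0.0000) + 11.4 * (0.5000, 0.8660) = (0.0000 + 5.7000, 0.0000 + 9.8727) = (5.7000, 9.8727)
link 1: phi[1] = 60 + 80 = 140 deg
  cos(140 deg) = -0.7660, sin(140 deg) = 0.6428
  joint[2] = (5.7000, 9.8727) + 9.7 * (-0.7660, 0.6428) = (5.7000 + -7.4306, 9.8727 + 6.2350) = (-1.7306, 16.1077)
End effector: (-1.7306, 16.1077)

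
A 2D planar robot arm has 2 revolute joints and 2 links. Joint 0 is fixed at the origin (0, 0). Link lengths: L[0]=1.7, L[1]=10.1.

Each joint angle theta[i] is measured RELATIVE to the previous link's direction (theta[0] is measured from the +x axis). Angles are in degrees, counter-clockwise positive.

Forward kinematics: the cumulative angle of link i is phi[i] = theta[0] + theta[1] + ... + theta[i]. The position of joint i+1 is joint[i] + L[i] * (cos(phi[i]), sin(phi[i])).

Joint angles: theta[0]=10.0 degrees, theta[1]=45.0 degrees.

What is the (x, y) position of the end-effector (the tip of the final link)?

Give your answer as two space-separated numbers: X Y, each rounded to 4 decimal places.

joint[0] = (0.0000, 0.0000)  (base)
link 0: phi[0] = 10 = 10 deg
  cos(10 deg) = 0.9848, sin(10 deg) = 0.1736
  joint[1] = (0.0000, 0.0000) + 1.7 * (0.9848, 0.1736) = (0.0000 + 1.6742, 0.0000 + 0.2952) = (1.6742, 0.2952)
link 1: phi[1] = 10 + 45 = 55 deg
  cos(55 deg) = 0.5736, sin(55 deg) = 0.8192
  joint[2] = (1.6742, 0.2952) + 10.1 * (0.5736, 0.8192) = (1.6742 + 5.7931, 0.2952 + 8.2734) = (7.4673, 8.5686)
End effector: (7.4673, 8.5686)

Answer: 7.4673 8.5686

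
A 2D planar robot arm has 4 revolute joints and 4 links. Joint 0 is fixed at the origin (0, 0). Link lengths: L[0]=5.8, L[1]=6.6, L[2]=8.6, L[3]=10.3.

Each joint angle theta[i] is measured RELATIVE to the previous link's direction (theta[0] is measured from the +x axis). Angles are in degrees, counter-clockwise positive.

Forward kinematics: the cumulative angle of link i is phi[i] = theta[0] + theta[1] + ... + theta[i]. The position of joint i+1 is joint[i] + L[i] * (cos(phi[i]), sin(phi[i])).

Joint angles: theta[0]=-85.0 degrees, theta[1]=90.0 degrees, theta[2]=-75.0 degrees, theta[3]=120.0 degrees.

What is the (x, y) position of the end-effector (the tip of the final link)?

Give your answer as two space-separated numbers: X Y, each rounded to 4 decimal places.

Answer: 16.6425 -5.3938

Derivation:
joint[0] = (0.0000, 0.0000)  (base)
link 0: phi[0] = -85 = -85 deg
  cos(-85 deg) = 0.0872, sin(-85 deg) = -0.9962
  joint[1] = (0.0000, 0.0000) + 5.8 * (0.0872, -0.9962) = (0.0000 + 0.5055, 0.0000 + -5.7779) = (0.5055, -5.7779)
link 1: phi[1] = -85 + 90 = 5 deg
  cos(5 deg) = 0.9962, sin(5 deg) = 0.0872
  joint[2] = (0.5055, -5.7779) + 6.6 * (0.9962, 0.0872) = (0.5055 + 6.5749, -5.7779 + 0.5752) = (7.0804, -5.2027)
link 2: phi[2] = -85 + 90 + -75 = -70 deg
  cos(-70 deg) = 0.3420, sin(-70 deg) = -0.9397
  joint[3] = (7.0804, -5.2027) + 8.6 * (0.3420, -0.9397) = (7.0804 + 2.9414, -5.2027 + -8.0814) = (10.0218, -13.2841)
link 3: phi[3] = -85 + 90 + -75 + 120 = 50 deg
  cos(50 deg) = 0.6428, sin(50 deg) = 0.7660
  joint[4] = (10.0218, -13.2841) + 10.3 * (0.6428, 0.7660) = (10.0218 + 6.6207, -13.2841 + 7.8903) = (16.6425, -5.3938)
End effector: (16.6425, -5.3938)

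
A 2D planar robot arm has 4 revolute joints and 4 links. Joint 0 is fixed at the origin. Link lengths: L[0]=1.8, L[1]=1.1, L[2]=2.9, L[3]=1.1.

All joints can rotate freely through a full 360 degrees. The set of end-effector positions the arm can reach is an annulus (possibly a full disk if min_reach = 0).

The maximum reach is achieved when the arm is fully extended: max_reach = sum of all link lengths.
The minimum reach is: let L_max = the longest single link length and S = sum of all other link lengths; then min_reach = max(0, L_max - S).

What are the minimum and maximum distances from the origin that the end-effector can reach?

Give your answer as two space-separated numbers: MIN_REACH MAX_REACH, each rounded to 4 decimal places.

Link lengths: [1.8, 1.1, 2.9, 1.1]
max_reach = 1.8 + 1.1 + 2.9 + 1.1 = 6.9
L_max = max([1.8, 1.1, 2.9, 1.1]) = 2.9
S (sum of others) = 6.9 - 2.9 = 4
min_reach = max(0, 2.9 - 4) = max(0, -1.1) = 0

Answer: 0.0000 6.9000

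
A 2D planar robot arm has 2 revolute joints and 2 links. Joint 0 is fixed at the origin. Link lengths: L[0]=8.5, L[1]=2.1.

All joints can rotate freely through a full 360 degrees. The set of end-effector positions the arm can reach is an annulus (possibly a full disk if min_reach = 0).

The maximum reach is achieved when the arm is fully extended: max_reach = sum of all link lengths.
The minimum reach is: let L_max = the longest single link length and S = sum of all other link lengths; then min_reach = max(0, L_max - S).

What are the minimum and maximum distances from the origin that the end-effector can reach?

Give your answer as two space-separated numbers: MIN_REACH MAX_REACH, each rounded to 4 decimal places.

Link lengths: [8.5, 2.1]
max_reach = 8.5 + 2.1 = 10.6
L_max = max([8.5, 2.1]) = 8.5
S (sum of others) = 10.6 - 8.5 = 2.1
min_reach = max(0, 8.5 - 2.1) = max(0, 6.4) = 6.4

Answer: 6.4000 10.6000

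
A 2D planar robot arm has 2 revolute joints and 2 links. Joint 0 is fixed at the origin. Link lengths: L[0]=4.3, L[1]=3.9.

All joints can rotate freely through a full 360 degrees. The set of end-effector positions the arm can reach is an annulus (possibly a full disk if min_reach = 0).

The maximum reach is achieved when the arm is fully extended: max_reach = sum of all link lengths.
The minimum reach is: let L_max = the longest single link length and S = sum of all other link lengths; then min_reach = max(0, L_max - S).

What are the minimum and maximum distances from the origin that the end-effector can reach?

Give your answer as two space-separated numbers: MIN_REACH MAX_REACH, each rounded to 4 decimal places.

Answer: 0.4000 8.2000

Derivation:
Link lengths: [4.3, 3.9]
max_reach = 4.3 + 3.9 = 8.2
L_max = max([4.3, 3.9]) = 4.3
S (sum of others) = 8.2 - 4.3 = 3.9
min_reach = max(0, 4.3 - 3.9) = max(0, 0.4) = 0.4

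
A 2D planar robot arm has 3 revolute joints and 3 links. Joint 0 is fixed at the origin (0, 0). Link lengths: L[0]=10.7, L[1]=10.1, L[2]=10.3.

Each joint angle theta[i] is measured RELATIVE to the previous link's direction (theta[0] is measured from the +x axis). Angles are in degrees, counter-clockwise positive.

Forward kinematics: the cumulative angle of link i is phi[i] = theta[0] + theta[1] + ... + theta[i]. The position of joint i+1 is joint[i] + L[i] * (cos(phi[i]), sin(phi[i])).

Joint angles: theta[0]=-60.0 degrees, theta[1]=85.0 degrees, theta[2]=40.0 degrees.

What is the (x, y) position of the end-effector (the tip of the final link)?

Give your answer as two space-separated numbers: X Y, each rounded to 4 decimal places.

joint[0] = (0.0000, 0.0000)  (base)
link 0: phi[0] = -60 = -60 deg
  cos(-60 deg) = 0.5000, sin(-60 deg) = -0.8660
  joint[1] = (0.0000, 0.0000) + 10.7 * (0.5000, -0.8660) = (0.0000 + 5.3500, 0.0000 + -9.2665) = (5.3500, -9.2665)
link 1: phi[1] = -60 + 85 = 25 deg
  cos(25 deg) = 0.9063, sin(25 deg) = 0.4226
  joint[2] = (5.3500, -9.2665) + 10.1 * (0.9063, 0.4226) = (5.3500 + 9.1537, -9.2665 + 4.2684) = (14.5037, -4.9980)
link 2: phi[2] = -60 + 85 + 40 = 65 deg
  cos(65 deg) = 0.4226, sin(65 deg) = 0.9063
  joint[3] = (14.5037, -4.9980) + 10.3 * (0.4226, 0.9063) = (14.5037 + 4.3530, -4.9980 + 9.3350) = (18.8567, 4.3369)
End effector: (18.8567, 4.3369)

Answer: 18.8567 4.3369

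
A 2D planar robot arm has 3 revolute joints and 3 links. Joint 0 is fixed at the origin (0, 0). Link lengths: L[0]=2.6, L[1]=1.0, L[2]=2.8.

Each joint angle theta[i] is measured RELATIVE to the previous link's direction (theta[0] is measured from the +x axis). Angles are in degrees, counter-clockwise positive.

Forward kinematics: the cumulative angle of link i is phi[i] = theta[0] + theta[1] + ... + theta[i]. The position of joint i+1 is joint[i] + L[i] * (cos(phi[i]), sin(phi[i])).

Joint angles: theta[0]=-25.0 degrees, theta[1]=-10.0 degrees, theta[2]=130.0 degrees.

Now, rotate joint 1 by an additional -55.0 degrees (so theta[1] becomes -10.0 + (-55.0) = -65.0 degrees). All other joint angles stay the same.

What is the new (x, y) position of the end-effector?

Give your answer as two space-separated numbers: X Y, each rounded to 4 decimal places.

Answer: 4.5013 -0.2990

Derivation:
joint[0] = (0.0000, 0.0000)  (base)
link 0: phi[0] = -25 = -25 deg
  cos(-25 deg) = 0.9063, sin(-25 deg) = -0.4226
  joint[1] = (0.0000, 0.0000) + 2.6 * (0.9063, -0.4226) = (0.0000 + 2.3564, 0.0000 + -1.0988) = (2.3564, -1.0988)
link 1: phi[1] = -25 + -65 = -90 deg
  cos(-90 deg) = 0.0000, sin(-90 deg) = -1.0000
  joint[2] = (2.3564, -1.0988) + 1 * (0.0000, -1.0000) = (2.3564 + 0.0000, -1.0988 + -1.0000) = (2.3564, -2.0988)
link 2: phi[2] = -25 + -65 + 130 = 40 deg
  cos(40 deg) = 0.7660, sin(40 deg) = 0.6428
  joint[3] = (2.3564, -2.0988) + 2.8 * (0.7660, 0.6428) = (2.3564 + 2.1449, -2.0988 + 1.7998) = (4.5013, -0.2990)
End effector: (4.5013, -0.2990)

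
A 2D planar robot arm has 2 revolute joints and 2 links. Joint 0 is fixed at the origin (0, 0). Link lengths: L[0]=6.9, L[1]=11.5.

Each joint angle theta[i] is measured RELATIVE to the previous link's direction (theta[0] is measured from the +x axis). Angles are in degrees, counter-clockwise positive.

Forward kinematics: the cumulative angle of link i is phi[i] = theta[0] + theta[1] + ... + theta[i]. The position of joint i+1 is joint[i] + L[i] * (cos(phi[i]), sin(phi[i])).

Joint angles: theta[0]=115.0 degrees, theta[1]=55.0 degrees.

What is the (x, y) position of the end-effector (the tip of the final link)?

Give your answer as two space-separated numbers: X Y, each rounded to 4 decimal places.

Answer: -14.2414 8.2505

Derivation:
joint[0] = (0.0000, 0.0000)  (base)
link 0: phi[0] = 115 = 115 deg
  cos(115 deg) = -0.4226, sin(115 deg) = 0.9063
  joint[1] = (0.0000, 0.0000) + 6.9 * (-0.4226, 0.9063) = (0.0000 + -2.9161, 0.0000 + 6.2535) = (-2.9161, 6.2535)
link 1: phi[1] = 115 + 55 = 170 deg
  cos(170 deg) = -0.9848, sin(170 deg) = 0.1736
  joint[2] = (-2.9161, 6.2535) + 11.5 * (-0.9848, 0.1736) = (-2.9161 + -11.3253, 6.2535 + 1.9970) = (-14.2414, 8.2505)
End effector: (-14.2414, 8.2505)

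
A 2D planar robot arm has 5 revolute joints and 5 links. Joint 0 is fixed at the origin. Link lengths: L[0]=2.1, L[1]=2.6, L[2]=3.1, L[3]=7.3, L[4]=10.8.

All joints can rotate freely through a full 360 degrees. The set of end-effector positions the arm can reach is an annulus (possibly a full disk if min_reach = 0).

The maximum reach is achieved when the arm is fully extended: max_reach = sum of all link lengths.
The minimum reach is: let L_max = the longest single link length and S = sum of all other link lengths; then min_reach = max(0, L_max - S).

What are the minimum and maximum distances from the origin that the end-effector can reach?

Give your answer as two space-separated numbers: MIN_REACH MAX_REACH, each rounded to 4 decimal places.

Link lengths: [2.1, 2.6, 3.1, 7.3, 10.8]
max_reach = 2.1 + 2.6 + 3.1 + 7.3 + 10.8 = 25.9
L_max = max([2.1, 2.6, 3.1, 7.3, 10.8]) = 10.8
S (sum of others) = 25.9 - 10.8 = 15.1
min_reach = max(0, 10.8 - 15.1) = max(0, -4.3) = 0

Answer: 0.0000 25.9000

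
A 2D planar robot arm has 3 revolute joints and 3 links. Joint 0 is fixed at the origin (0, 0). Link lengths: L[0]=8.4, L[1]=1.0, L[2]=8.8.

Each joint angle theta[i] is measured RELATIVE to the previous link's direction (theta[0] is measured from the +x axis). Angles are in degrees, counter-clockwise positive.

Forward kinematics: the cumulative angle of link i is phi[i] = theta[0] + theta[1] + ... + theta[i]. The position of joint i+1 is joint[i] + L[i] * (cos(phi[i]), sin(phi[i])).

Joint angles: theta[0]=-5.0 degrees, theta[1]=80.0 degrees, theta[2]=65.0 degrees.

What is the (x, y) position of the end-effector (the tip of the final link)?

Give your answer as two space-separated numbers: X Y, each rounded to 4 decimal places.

joint[0] = (0.0000, 0.0000)  (base)
link 0: phi[0] = -5 = -5 deg
  cos(-5 deg) = 0.9962, sin(-5 deg) = -0.0872
  joint[1] = (0.0000, 0.0000) + 8.4 * (0.9962, -0.0872) = (0.0000 + 8.3680, 0.0000 + -0.7321) = (8.3680, -0.7321)
link 1: phi[1] = -5 + 80 = 75 deg
  cos(75 deg) = 0.2588, sin(75 deg) = 0.9659
  joint[2] = (8.3680, -0.7321) + 1 * (0.2588, 0.9659) = (8.3680 + 0.2588, -0.7321 + 0.9659) = (8.6269, 0.2338)
link 2: phi[2] = -5 + 80 + 65 = 140 deg
  cos(140 deg) = -0.7660, sin(140 deg) = 0.6428
  joint[3] = (8.6269, 0.2338) + 8.8 * (-0.7660, 0.6428) = (8.6269 + -6.7412, 0.2338 + 5.6565) = (1.8857, 5.8903)
End effector: (1.8857, 5.8903)

Answer: 1.8857 5.8903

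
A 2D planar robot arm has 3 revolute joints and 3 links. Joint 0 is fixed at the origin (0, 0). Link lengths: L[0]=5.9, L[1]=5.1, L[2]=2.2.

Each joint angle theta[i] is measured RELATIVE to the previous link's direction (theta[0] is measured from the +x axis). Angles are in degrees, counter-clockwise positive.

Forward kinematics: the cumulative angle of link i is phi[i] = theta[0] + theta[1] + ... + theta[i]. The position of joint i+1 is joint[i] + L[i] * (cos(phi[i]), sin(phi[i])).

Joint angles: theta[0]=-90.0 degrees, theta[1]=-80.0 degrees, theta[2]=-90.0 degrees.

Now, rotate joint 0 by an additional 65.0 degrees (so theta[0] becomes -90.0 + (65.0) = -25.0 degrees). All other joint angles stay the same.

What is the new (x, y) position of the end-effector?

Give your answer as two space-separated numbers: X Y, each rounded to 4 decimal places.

joint[0] = (0.0000, 0.0000)  (base)
link 0: phi[0] = -25 = -25 deg
  cos(-25 deg) = 0.9063, sin(-25 deg) = -0.4226
  joint[1] = (0.0000, 0.0000) + 5.9 * (0.9063, -0.4226) = (0.0000 + 5.3472, 0.0000 + -2.4934) = (5.3472, -2.4934)
link 1: phi[1] = -25 + -80 = -105 deg
  cos(-105 deg) = -0.2588, sin(-105 deg) = -0.9659
  joint[2] = (5.3472, -2.4934) + 5.1 * (-0.2588, -0.9659) = (5.3472 + -1.3200, -2.4934 + -4.9262) = (4.0272, -7.4197)
link 2: phi[2] = -25 + -80 + -90 = -195 deg
  cos(-195 deg) = -0.9659, sin(-195 deg) = 0.2588
  joint[3] = (4.0272, -7.4197) + 2.2 * (-0.9659, 0.2588) = (4.0272 + -2.1250, -7.4197 + 0.5694) = (1.9022, -6.8503)
End effector: (1.9022, -6.8503)

Answer: 1.9022 -6.8503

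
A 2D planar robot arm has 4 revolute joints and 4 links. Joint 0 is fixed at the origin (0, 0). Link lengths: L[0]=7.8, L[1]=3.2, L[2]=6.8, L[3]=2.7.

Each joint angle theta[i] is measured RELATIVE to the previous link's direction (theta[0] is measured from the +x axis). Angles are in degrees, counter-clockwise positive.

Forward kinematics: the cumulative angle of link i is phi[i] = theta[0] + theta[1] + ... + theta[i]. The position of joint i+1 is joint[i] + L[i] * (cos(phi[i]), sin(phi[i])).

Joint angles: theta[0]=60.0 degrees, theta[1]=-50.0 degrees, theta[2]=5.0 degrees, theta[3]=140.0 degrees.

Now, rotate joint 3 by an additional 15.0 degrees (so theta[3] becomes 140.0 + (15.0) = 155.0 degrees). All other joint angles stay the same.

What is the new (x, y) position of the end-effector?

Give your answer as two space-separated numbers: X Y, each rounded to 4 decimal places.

joint[0] = (0.0000, 0.0000)  (base)
link 0: phi[0] = 60 = 60 deg
  cos(60 deg) = 0.5000, sin(60 deg) = 0.8660
  joint[1] = (0.0000, 0.0000) + 7.8 * (0.5000, 0.8660) = (0.0000 + 3.9000, 0.0000 + 6.7550) = (3.9000, 6.7550)
link 1: phi[1] = 60 + -50 = 10 deg
  cos(10 deg) = 0.9848, sin(10 deg) = 0.1736
  joint[2] = (3.9000, 6.7550) + 3.2 * (0.9848, 0.1736) = (3.9000 + 3.1514, 6.7550 + 0.5557) = (7.0514, 7.3107)
link 2: phi[2] = 60 + -50 + 5 = 15 deg
  cos(15 deg) = 0.9659, sin(15 deg) = 0.2588
  joint[3] = (7.0514, 7.3107) + 6.8 * (0.9659, 0.2588) = (7.0514 + 6.5683, 7.3107 + 1.7600) = (13.6197, 9.0706)
link 3: phi[3] = 60 + -50 + 5 + 155 = 170 deg
  cos(170 deg) = -0.9848, sin(170 deg) = 0.1736
  joint[4] = (13.6197, 9.0706) + 2.7 * (-0.9848, 0.1736) = (13.6197 + -2.6590, 9.0706 + 0.4689) = (10.9607, 9.5395)
End effector: (10.9607, 9.5395)

Answer: 10.9607 9.5395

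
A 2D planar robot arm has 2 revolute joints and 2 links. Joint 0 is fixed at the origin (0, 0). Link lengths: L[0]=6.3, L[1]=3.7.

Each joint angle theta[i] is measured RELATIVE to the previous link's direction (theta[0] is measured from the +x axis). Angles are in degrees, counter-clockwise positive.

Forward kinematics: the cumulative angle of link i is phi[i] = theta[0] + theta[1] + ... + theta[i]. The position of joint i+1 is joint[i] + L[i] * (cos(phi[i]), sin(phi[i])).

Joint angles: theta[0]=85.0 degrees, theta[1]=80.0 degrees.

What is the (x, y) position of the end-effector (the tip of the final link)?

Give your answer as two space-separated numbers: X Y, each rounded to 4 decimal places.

Answer: -3.0248 7.2337

Derivation:
joint[0] = (0.0000, 0.0000)  (base)
link 0: phi[0] = 85 = 85 deg
  cos(85 deg) = 0.0872, sin(85 deg) = 0.9962
  joint[1] = (0.0000, 0.0000) + 6.3 * (0.0872, 0.9962) = (0.0000 + 0.5491, 0.0000 + 6.2760) = (0.5491, 6.2760)
link 1: phi[1] = 85 + 80 = 165 deg
  cos(165 deg) = -0.9659, sin(165 deg) = 0.2588
  joint[2] = (0.5491, 6.2760) + 3.7 * (-0.9659, 0.2588) = (0.5491 + -3.5739, 6.2760 + 0.9576) = (-3.0248, 7.2337)
End effector: (-3.0248, 7.2337)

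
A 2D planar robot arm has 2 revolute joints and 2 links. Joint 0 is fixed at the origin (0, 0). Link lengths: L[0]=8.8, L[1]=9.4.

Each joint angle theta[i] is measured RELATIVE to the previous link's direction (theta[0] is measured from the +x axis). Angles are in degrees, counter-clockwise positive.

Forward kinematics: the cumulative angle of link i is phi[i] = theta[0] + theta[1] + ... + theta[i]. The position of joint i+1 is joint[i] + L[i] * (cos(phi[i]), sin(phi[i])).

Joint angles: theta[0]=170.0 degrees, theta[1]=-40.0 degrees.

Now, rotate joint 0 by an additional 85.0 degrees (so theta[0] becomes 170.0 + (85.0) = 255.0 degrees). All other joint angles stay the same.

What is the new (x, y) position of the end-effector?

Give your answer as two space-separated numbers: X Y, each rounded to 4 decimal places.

Answer: -9.9776 -13.8918

Derivation:
joint[0] = (0.0000, 0.0000)  (base)
link 0: phi[0] = 255 = 255 deg
  cos(255 deg) = -0.2588, sin(255 deg) = -0.9659
  joint[1] = (0.0000, 0.0000) + 8.8 * (-0.2588, -0.9659) = (0.0000 + -2.2776, 0.0000 + -8.5001) = (-2.2776, -8.5001)
link 1: phi[1] = 255 + -40 = 215 deg
  cos(215 deg) = -0.8192, sin(215 deg) = -0.5736
  joint[2] = (-2.2776, -8.5001) + 9.4 * (-0.8192, -0.5736) = (-2.2776 + -7.7000, -8.5001 + -5.3916) = (-9.9776, -13.8918)
End effector: (-9.9776, -13.8918)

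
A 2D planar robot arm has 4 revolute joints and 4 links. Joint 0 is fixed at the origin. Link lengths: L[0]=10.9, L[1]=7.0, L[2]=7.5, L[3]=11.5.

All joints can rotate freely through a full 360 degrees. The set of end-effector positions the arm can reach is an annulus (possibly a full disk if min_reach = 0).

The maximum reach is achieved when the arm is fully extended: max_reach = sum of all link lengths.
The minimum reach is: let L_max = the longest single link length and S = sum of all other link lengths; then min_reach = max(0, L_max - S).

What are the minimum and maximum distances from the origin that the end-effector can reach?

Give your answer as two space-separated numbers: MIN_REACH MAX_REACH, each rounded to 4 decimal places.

Answer: 0.0000 36.9000

Derivation:
Link lengths: [10.9, 7.0, 7.5, 11.5]
max_reach = 10.9 + 7 + 7.5 + 11.5 = 36.9
L_max = max([10.9, 7.0, 7.5, 11.5]) = 11.5
S (sum of others) = 36.9 - 11.5 = 25.4
min_reach = max(0, 11.5 - 25.4) = max(0, -13.9) = 0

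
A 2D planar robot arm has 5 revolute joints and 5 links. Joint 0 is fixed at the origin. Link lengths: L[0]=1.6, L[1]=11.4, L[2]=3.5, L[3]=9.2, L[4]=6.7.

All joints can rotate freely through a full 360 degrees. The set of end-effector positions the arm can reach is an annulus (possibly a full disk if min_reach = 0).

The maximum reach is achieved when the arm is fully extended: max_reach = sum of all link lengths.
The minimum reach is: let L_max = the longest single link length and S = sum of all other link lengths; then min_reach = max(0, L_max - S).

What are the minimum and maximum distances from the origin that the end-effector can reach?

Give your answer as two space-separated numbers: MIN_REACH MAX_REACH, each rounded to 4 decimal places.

Answer: 0.0000 32.4000

Derivation:
Link lengths: [1.6, 11.4, 3.5, 9.2, 6.7]
max_reach = 1.6 + 11.4 + 3.5 + 9.2 + 6.7 = 32.4
L_max = max([1.6, 11.4, 3.5, 9.2, 6.7]) = 11.4
S (sum of others) = 32.4 - 11.4 = 21
min_reach = max(0, 11.4 - 21) = max(0, -9.6) = 0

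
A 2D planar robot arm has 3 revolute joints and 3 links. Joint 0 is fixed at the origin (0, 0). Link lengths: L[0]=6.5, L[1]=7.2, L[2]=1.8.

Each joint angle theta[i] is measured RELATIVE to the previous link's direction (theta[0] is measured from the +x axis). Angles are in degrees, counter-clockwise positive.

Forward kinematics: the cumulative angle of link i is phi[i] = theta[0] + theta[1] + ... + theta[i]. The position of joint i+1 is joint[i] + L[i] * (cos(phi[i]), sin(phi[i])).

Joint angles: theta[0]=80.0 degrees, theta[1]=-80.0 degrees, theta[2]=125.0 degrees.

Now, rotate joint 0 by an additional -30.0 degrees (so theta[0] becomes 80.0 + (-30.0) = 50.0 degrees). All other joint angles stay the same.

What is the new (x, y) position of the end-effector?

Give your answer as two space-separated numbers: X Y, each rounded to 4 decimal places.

joint[0] = (0.0000, 0.0000)  (base)
link 0: phi[0] = 50 = 50 deg
  cos(50 deg) = 0.6428, sin(50 deg) = 0.7660
  joint[1] = (0.0000, 0.0000) + 6.5 * (0.6428, 0.7660) = (0.0000 + 4.1781, 0.0000 + 4.9793) = (4.1781, 4.9793)
link 1: phi[1] = 50 + -80 = -30 deg
  cos(-30 deg) = 0.8660, sin(-30 deg) = -0.5000
  joint[2] = (4.1781, 4.9793) + 7.2 * (0.8660, -0.5000) = (4.1781 + 6.2354, 4.9793 + -3.6000) = (10.4135, 1.3793)
link 2: phi[2] = 50 + -80 + 125 = 95 deg
  cos(95 deg) = -0.0872, sin(95 deg) = 0.9962
  joint[3] = (10.4135, 1.3793) + 1.8 * (-0.0872, 0.9962) = (10.4135 + -0.1569, 1.3793 + 1.7932) = (10.2566, 3.1724)
End effector: (10.2566, 3.1724)

Answer: 10.2566 3.1724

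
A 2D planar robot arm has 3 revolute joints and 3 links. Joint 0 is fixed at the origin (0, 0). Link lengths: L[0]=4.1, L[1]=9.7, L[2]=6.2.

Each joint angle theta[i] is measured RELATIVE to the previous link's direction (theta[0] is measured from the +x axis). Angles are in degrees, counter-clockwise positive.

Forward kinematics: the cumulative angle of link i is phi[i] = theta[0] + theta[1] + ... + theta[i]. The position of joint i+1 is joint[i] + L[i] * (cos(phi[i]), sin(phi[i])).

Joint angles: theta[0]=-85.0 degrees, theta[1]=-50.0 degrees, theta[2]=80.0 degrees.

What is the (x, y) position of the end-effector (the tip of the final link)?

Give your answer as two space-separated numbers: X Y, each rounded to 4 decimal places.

joint[0] = (0.0000, 0.0000)  (base)
link 0: phi[0] = -85 = -85 deg
  cos(-85 deg) = 0.0872, sin(-85 deg) = -0.9962
  joint[1] = (0.0000, 0.0000) + 4.1 * (0.0872, -0.9962) = (0.0000 + 0.3573, 0.0000 + -4.0844) = (0.3573, -4.0844)
link 1: phi[1] = -85 + -50 = -135 deg
  cos(-135 deg) = -0.7071, sin(-135 deg) = -0.7071
  joint[2] = (0.3573, -4.0844) + 9.7 * (-0.7071, -0.7071) = (0.3573 + -6.8589, -4.0844 + -6.8589) = (-6.5016, -10.9433)
link 2: phi[2] = -85 + -50 + 80 = -55 deg
  cos(-55 deg) = 0.5736, sin(-55 deg) = -0.8192
  joint[3] = (-6.5016, -10.9433) + 6.2 * (0.5736, -0.8192) = (-6.5016 + 3.5562, -10.9433 + -5.0787) = (-2.9454, -16.0221)
End effector: (-2.9454, -16.0221)

Answer: -2.9454 -16.0221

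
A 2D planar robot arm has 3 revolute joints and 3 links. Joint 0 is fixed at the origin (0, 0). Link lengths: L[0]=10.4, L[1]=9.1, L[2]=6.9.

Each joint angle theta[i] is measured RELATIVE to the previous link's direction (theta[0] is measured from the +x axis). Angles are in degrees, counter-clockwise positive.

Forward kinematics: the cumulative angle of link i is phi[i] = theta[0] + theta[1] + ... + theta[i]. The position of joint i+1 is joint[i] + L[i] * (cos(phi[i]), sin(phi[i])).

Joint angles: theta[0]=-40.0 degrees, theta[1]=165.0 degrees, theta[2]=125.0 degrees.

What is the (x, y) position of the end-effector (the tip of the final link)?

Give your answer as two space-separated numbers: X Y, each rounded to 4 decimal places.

Answer: 0.3874 -5.7146

Derivation:
joint[0] = (0.0000, 0.0000)  (base)
link 0: phi[0] = -40 = -40 deg
  cos(-40 deg) = 0.7660, sin(-40 deg) = -0.6428
  joint[1] = (0.0000, 0.0000) + 10.4 * (0.7660, -0.6428) = (0.0000 + 7.9669, 0.0000 + -6.6850) = (7.9669, -6.6850)
link 1: phi[1] = -40 + 165 = 125 deg
  cos(125 deg) = -0.5736, sin(125 deg) = 0.8192
  joint[2] = (7.9669, -6.6850) + 9.1 * (-0.5736, 0.8192) = (7.9669 + -5.2195, -6.6850 + 7.4543) = (2.7473, 0.7693)
link 2: phi[2] = -40 + 165 + 125 = 250 deg
  cos(250 deg) = -0.3420, sin(250 deg) = -0.9397
  joint[3] = (2.7473, 0.7693) + 6.9 * (-0.3420, -0.9397) = (2.7473 + -2.3599, 0.7693 + -6.4839) = (0.3874, -5.7146)
End effector: (0.3874, -5.7146)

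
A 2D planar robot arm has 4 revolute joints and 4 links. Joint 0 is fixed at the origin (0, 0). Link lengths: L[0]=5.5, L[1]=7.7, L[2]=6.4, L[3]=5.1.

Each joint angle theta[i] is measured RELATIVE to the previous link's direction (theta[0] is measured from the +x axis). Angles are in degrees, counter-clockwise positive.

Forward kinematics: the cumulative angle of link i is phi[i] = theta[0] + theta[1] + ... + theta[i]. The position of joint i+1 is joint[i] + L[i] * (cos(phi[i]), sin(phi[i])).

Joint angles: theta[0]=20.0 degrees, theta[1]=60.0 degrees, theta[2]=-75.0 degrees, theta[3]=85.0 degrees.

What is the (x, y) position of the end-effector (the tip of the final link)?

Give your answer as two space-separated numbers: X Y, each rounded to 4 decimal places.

Answer: 12.8810 15.1219

Derivation:
joint[0] = (0.0000, 0.0000)  (base)
link 0: phi[0] = 20 = 20 deg
  cos(20 deg) = 0.9397, sin(20 deg) = 0.3420
  joint[1] = (0.0000, 0.0000) + 5.5 * (0.9397, 0.3420) = (0.0000 + 5.1683, 0.0000 + 1.8811) = (5.1683, 1.8811)
link 1: phi[1] = 20 + 60 = 80 deg
  cos(80 deg) = 0.1736, sin(80 deg) = 0.9848
  joint[2] = (5.1683, 1.8811) + 7.7 * (0.1736, 0.9848) = (5.1683 + 1.3371, 1.8811 + 7.5830) = (6.5054, 9.4641)
link 2: phi[2] = 20 + 60 + -75 = 5 deg
  cos(5 deg) = 0.9962, sin(5 deg) = 0.0872
  joint[3] = (6.5054, 9.4641) + 6.4 * (0.9962, 0.0872) = (6.5054 + 6.3756, 9.4641 + 0.5578) = (12.8810, 10.0219)
link 3: phi[3] = 20 + 60 + -75 + 85 = 90 deg
  cos(90 deg) = 0.0000, sin(90 deg) = 1.0000
  joint[4] = (12.8810, 10.0219) + 5.1 * (0.0000, 1.0000) = (12.8810 + 0.0000, 10.0219 + 5.1000) = (12.8810, 15.1219)
End effector: (12.8810, 15.1219)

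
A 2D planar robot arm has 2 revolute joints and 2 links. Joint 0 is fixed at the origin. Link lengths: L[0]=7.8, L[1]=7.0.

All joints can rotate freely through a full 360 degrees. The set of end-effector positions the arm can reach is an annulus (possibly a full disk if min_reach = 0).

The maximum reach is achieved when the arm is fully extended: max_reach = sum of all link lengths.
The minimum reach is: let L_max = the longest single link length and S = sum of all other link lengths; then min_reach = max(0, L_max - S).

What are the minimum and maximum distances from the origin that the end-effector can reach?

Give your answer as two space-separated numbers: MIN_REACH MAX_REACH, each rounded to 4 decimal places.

Answer: 0.8000 14.8000

Derivation:
Link lengths: [7.8, 7.0]
max_reach = 7.8 + 7 = 14.8
L_max = max([7.8, 7.0]) = 7.8
S (sum of others) = 14.8 - 7.8 = 7
min_reach = max(0, 7.8 - 7) = max(0, 0.8) = 0.8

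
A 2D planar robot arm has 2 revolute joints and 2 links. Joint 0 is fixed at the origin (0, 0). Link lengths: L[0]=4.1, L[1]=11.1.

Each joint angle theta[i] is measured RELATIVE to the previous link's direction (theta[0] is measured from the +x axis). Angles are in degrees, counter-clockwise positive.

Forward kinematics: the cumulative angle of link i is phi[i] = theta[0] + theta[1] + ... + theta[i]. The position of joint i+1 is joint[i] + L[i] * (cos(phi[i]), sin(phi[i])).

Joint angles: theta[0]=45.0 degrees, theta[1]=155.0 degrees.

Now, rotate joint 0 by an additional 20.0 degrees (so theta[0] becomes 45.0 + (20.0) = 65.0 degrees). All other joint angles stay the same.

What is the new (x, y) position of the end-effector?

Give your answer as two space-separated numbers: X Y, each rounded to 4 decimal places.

Answer: -6.7704 -3.4191

Derivation:
joint[0] = (0.0000, 0.0000)  (base)
link 0: phi[0] = 65 = 65 deg
  cos(65 deg) = 0.4226, sin(65 deg) = 0.9063
  joint[1] = (0.0000, 0.0000) + 4.1 * (0.4226, 0.9063) = (0.0000 + 1.7327, 0.0000 + 3.7159) = (1.7327, 3.7159)
link 1: phi[1] = 65 + 155 = 220 deg
  cos(220 deg) = -0.7660, sin(220 deg) = -0.6428
  joint[2] = (1.7327, 3.7159) + 11.1 * (-0.7660, -0.6428) = (1.7327 + -8.5031, 3.7159 + -7.1349) = (-6.7704, -3.4191)
End effector: (-6.7704, -3.4191)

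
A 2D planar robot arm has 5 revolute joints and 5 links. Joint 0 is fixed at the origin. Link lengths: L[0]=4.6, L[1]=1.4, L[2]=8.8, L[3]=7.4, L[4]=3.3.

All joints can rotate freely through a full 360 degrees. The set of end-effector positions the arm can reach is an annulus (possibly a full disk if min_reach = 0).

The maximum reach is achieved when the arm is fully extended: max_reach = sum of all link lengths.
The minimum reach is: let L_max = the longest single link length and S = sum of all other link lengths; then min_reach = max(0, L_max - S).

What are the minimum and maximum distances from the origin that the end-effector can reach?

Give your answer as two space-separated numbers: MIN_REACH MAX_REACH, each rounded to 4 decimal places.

Link lengths: [4.6, 1.4, 8.8, 7.4, 3.3]
max_reach = 4.6 + 1.4 + 8.8 + 7.4 + 3.3 = 25.5
L_max = max([4.6, 1.4, 8.8, 7.4, 3.3]) = 8.8
S (sum of others) = 25.5 - 8.8 = 16.7
min_reach = max(0, 8.8 - 16.7) = max(0, -7.9) = 0

Answer: 0.0000 25.5000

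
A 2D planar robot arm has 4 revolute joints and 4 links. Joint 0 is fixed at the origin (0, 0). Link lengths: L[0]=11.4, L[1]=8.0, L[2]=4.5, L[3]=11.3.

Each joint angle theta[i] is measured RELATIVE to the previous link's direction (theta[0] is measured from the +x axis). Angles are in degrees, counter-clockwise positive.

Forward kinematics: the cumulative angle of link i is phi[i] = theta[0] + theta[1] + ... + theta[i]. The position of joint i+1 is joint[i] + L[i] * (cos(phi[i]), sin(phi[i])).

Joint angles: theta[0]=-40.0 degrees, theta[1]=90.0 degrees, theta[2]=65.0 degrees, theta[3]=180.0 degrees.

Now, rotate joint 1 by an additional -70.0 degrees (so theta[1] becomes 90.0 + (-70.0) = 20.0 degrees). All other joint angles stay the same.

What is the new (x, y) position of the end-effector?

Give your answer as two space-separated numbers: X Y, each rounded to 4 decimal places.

joint[0] = (0.0000, 0.0000)  (base)
link 0: phi[0] = -40 = -40 deg
  cos(-40 deg) = 0.7660, sin(-40 deg) = -0.6428
  joint[1] = (0.0000, 0.0000) + 11.4 * (0.7660, -0.6428) = (0.0000 + 8.7329, 0.0000 + -7.3278) = (8.7329, -7.3278)
link 1: phi[1] = -40 + 20 = -20 deg
  cos(-20 deg) = 0.9397, sin(-20 deg) = -0.3420
  joint[2] = (8.7329, -7.3278) + 8 * (0.9397, -0.3420) = (8.7329 + 7.5175, -7.3278 + -2.7362) = (16.2504, -10.0639)
link 2: phi[2] = -40 + 20 + 65 = 45 deg
  cos(45 deg) = 0.7071, sin(45 deg) = 0.7071
  joint[3] = (16.2504, -10.0639) + 4.5 * (0.7071, 0.7071) = (16.2504 + 3.1820, -10.0639 + 3.1820) = (19.4324, -6.8820)
link 3: phi[3] = -40 + 20 + 65 + 180 = 225 deg
  cos(225 deg) = -0.7071, sin(225 deg) = -0.7071
  joint[4] = (19.4324, -6.8820) + 11.3 * (-0.7071, -0.7071) = (19.4324 + -7.9903, -6.8820 + -7.9903) = (11.4421, -14.8723)
End effector: (11.4421, -14.8723)

Answer: 11.4421 -14.8723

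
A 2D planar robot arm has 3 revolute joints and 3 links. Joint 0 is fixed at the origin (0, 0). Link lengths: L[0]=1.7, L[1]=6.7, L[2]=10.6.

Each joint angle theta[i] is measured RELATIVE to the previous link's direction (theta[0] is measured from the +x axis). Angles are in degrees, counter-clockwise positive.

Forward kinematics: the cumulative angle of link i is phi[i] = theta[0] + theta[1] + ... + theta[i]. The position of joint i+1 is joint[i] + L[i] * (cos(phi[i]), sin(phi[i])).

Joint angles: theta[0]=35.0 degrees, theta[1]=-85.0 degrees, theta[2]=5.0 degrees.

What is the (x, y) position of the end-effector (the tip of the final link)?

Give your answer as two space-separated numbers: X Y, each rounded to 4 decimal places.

Answer: 13.1946 -11.6527

Derivation:
joint[0] = (0.0000, 0.0000)  (base)
link 0: phi[0] = 35 = 35 deg
  cos(35 deg) = 0.8192, sin(35 deg) = 0.5736
  joint[1] = (0.0000, 0.0000) + 1.7 * (0.8192, 0.5736) = (0.0000 + 1.3926, 0.0000 + 0.9751) = (1.3926, 0.9751)
link 1: phi[1] = 35 + -85 = -50 deg
  cos(-50 deg) = 0.6428, sin(-50 deg) = -0.7660
  joint[2] = (1.3926, 0.9751) + 6.7 * (0.6428, -0.7660) = (1.3926 + 4.3067, 0.9751 + -5.1325) = (5.6992, -4.1574)
link 2: phi[2] = 35 + -85 + 5 = -45 deg
  cos(-45 deg) = 0.7071, sin(-45 deg) = -0.7071
  joint[3] = (5.6992, -4.1574) + 10.6 * (0.7071, -0.7071) = (5.6992 + 7.4953, -4.1574 + -7.4953) = (13.1946, -11.6527)
End effector: (13.1946, -11.6527)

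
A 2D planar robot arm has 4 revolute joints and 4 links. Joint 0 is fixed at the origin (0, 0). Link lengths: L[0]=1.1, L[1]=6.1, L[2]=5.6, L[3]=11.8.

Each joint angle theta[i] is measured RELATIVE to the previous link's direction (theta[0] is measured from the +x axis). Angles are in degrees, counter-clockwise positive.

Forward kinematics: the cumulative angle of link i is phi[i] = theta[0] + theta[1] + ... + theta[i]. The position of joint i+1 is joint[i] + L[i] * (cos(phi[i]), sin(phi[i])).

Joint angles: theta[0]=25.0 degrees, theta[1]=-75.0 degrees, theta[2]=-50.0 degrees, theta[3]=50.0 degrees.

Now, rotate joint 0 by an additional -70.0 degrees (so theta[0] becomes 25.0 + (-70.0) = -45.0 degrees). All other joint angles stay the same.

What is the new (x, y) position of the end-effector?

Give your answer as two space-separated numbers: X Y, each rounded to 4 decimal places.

joint[0] = (0.0000, 0.0000)  (base)
link 0: phi[0] = -45 = -45 deg
  cos(-45 deg) = 0.7071, sin(-45 deg) = -0.7071
  joint[1] = (0.0000, 0.0000) + 1.1 * (0.7071, -0.7071) = (0.0000 + 0.7778, 0.0000 + -0.7778) = (0.7778, -0.7778)
link 1: phi[1] = -45 + -75 = -120 deg
  cos(-120 deg) = -0.5000, sin(-120 deg) = -0.8660
  joint[2] = (0.7778, -0.7778) + 6.1 * (-0.5000, -0.8660) = (0.7778 + -3.0500, -0.7778 + -5.2828) = (-2.2722, -6.0606)
link 2: phi[2] = -45 + -75 + -50 = -170 deg
  cos(-170 deg) = -0.9848, sin(-170 deg) = -0.1736
  joint[3] = (-2.2722, -6.0606) + 5.6 * (-0.9848, -0.1736) = (-2.2722 + -5.5149, -6.0606 + -0.9724) = (-7.7871, -7.0330)
link 3: phi[3] = -45 + -75 + -50 + 50 = -120 deg
  cos(-120 deg) = -0.5000, sin(-120 deg) = -0.8660
  joint[4] = (-7.7871, -7.0330) + 11.8 * (-0.5000, -0.8660) = (-7.7871 + -5.9000, -7.0330 + -10.2191) = (-13.6871, -17.2521)
End effector: (-13.6871, -17.2521)

Answer: -13.6871 -17.2521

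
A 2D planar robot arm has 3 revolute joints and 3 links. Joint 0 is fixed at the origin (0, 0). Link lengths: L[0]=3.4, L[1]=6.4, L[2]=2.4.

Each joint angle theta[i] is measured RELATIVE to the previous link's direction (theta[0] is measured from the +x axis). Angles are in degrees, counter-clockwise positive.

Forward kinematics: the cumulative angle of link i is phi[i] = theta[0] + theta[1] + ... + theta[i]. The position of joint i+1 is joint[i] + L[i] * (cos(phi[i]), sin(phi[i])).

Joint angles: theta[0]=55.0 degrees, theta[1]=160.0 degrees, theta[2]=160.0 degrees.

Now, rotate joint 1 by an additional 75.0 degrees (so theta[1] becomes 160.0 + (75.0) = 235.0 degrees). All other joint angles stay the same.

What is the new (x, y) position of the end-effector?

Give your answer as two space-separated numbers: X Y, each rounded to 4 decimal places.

Answer: 4.1391 -0.8289

Derivation:
joint[0] = (0.0000, 0.0000)  (base)
link 0: phi[0] = 55 = 55 deg
  cos(55 deg) = 0.5736, sin(55 deg) = 0.8192
  joint[1] = (0.0000, 0.0000) + 3.4 * (0.5736, 0.8192) = (0.0000 + 1.9502, 0.0000 + 2.7851) = (1.9502, 2.7851)
link 1: phi[1] = 55 + 235 = 290 deg
  cos(290 deg) = 0.3420, sin(290 deg) = -0.9397
  joint[2] = (1.9502, 2.7851) + 6.4 * (0.3420, -0.9397) = (1.9502 + 2.1889, 2.7851 + -6.0140) = (4.1391, -3.2289)
link 2: phi[2] = 55 + 235 + 160 = 450 deg
  cos(450 deg) = 0.0000, sin(450 deg) = 1.0000
  joint[3] = (4.1391, -3.2289) + 2.4 * (0.0000, 1.0000) = (4.1391 + 0.0000, -3.2289 + 2.4000) = (4.1391, -0.8289)
End effector: (4.1391, -0.8289)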